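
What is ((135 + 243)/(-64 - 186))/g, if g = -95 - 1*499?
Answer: 7/2750 ≈ 0.0025455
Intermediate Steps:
g = -594 (g = -95 - 499 = -594)
((135 + 243)/(-64 - 186))/g = ((135 + 243)/(-64 - 186))/(-594) = (378/(-250))*(-1/594) = (378*(-1/250))*(-1/594) = -189/125*(-1/594) = 7/2750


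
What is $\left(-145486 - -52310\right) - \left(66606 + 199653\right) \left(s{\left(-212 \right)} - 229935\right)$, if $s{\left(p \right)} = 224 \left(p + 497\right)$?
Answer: $44224195429$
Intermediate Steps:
$s{\left(p \right)} = 111328 + 224 p$ ($s{\left(p \right)} = 224 \left(497 + p\right) = 111328 + 224 p$)
$\left(-145486 - -52310\right) - \left(66606 + 199653\right) \left(s{\left(-212 \right)} - 229935\right) = \left(-145486 - -52310\right) - \left(66606 + 199653\right) \left(\left(111328 + 224 \left(-212\right)\right) - 229935\right) = \left(-145486 + 52310\right) - 266259 \left(\left(111328 - 47488\right) - 229935\right) = -93176 - 266259 \left(63840 - 229935\right) = -93176 - 266259 \left(-166095\right) = -93176 - -44224288605 = -93176 + 44224288605 = 44224195429$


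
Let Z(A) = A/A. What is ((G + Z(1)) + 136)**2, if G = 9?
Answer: 21316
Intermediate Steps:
Z(A) = 1
((G + Z(1)) + 136)**2 = ((9 + 1) + 136)**2 = (10 + 136)**2 = 146**2 = 21316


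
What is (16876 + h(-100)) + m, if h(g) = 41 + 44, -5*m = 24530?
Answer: 12055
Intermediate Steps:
m = -4906 (m = -⅕*24530 = -4906)
h(g) = 85
(16876 + h(-100)) + m = (16876 + 85) - 4906 = 16961 - 4906 = 12055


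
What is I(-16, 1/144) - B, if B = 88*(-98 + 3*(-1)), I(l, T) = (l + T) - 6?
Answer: 1276705/144 ≈ 8866.0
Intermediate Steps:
I(l, T) = -6 + T + l (I(l, T) = (T + l) - 6 = -6 + T + l)
B = -8888 (B = 88*(-98 - 3) = 88*(-101) = -8888)
I(-16, 1/144) - B = (-6 + 1/144 - 16) - 1*(-8888) = (-6 + 1/144 - 16) + 8888 = -3167/144 + 8888 = 1276705/144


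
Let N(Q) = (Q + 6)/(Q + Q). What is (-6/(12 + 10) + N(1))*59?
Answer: 4189/22 ≈ 190.41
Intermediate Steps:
N(Q) = (6 + Q)/(2*Q) (N(Q) = (6 + Q)/((2*Q)) = (6 + Q)*(1/(2*Q)) = (6 + Q)/(2*Q))
(-6/(12 + 10) + N(1))*59 = (-6/(12 + 10) + (½)*(6 + 1)/1)*59 = (-6/22 + (½)*1*7)*59 = ((1/22)*(-6) + 7/2)*59 = (-3/11 + 7/2)*59 = (71/22)*59 = 4189/22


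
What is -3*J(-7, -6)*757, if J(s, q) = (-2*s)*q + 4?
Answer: 181680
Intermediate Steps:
J(s, q) = 4 - 2*q*s (J(s, q) = -2*q*s + 4 = 4 - 2*q*s)
-3*J(-7, -6)*757 = -3*(4 - 2*(-6)*(-7))*757 = -3*(4 - 84)*757 = -3*(-80)*757 = 240*757 = 181680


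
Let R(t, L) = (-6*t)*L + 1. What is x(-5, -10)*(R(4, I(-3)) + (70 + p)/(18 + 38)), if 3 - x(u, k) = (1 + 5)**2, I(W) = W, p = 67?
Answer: -139425/56 ≈ -2489.7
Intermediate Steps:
R(t, L) = 1 - 6*L*t (R(t, L) = -6*L*t + 1 = 1 - 6*L*t)
x(u, k) = -33 (x(u, k) = 3 - (1 + 5)**2 = 3 - 1*6**2 = 3 - 1*36 = 3 - 36 = -33)
x(-5, -10)*(R(4, I(-3)) + (70 + p)/(18 + 38)) = -33*((1 - 6*(-3)*4) + (70 + 67)/(18 + 38)) = -33*((1 + 72) + 137/56) = -33*(73 + 137*(1/56)) = -33*(73 + 137/56) = -33*4225/56 = -139425/56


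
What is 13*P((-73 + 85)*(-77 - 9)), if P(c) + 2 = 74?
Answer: 936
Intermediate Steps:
P(c) = 72 (P(c) = -2 + 74 = 72)
13*P((-73 + 85)*(-77 - 9)) = 13*72 = 936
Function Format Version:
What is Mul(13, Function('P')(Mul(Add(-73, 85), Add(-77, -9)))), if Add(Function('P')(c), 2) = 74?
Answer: 936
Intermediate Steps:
Function('P')(c) = 72 (Function('P')(c) = Add(-2, 74) = 72)
Mul(13, Function('P')(Mul(Add(-73, 85), Add(-77, -9)))) = Mul(13, 72) = 936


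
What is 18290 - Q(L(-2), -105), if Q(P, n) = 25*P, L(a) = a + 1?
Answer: 18315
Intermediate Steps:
L(a) = 1 + a
18290 - Q(L(-2), -105) = 18290 - 25*(1 - 2) = 18290 - 25*(-1) = 18290 - 1*(-25) = 18290 + 25 = 18315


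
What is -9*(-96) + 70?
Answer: 934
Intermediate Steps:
-9*(-96) + 70 = 864 + 70 = 934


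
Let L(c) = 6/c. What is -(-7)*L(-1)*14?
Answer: -588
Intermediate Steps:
-(-7)*L(-1)*14 = -(-7)*6/(-1)*14 = -(-7)*6*(-1)*14 = -(-7)*(-6)*14 = -7*6*14 = -42*14 = -588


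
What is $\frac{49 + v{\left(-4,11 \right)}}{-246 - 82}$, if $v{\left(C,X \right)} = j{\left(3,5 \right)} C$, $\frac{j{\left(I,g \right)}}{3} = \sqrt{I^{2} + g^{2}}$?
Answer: $- \frac{49}{328} + \frac{3 \sqrt{34}}{82} \approx 0.063937$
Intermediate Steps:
$j{\left(I,g \right)} = 3 \sqrt{I^{2} + g^{2}}$
$v{\left(C,X \right)} = 3 C \sqrt{34}$ ($v{\left(C,X \right)} = 3 \sqrt{3^{2} + 5^{2}} C = 3 \sqrt{9 + 25} C = 3 \sqrt{34} C = 3 C \sqrt{34}$)
$\frac{49 + v{\left(-4,11 \right)}}{-246 - 82} = \frac{49 + 3 \left(-4\right) \sqrt{34}}{-246 - 82} = \frac{49 - 12 \sqrt{34}}{-328} = \left(49 - 12 \sqrt{34}\right) \left(- \frac{1}{328}\right) = - \frac{49}{328} + \frac{3 \sqrt{34}}{82}$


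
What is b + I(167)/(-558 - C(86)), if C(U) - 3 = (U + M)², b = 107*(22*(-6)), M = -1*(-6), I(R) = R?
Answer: -127469267/9025 ≈ -14124.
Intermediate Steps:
M = 6
b = -14124 (b = 107*(-132) = -14124)
C(U) = 3 + (6 + U)² (C(U) = 3 + (U + 6)² = 3 + (6 + U)²)
b + I(167)/(-558 - C(86)) = -14124 + 167/(-558 - (3 + (6 + 86)²)) = -14124 + 167/(-558 - (3 + 92²)) = -14124 + 167/(-558 - (3 + 8464)) = -14124 + 167/(-558 - 1*8467) = -14124 + 167/(-558 - 8467) = -14124 + 167/(-9025) = -14124 + 167*(-1/9025) = -14124 - 167/9025 = -127469267/9025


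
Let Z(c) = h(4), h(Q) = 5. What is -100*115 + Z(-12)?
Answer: -11495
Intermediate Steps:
Z(c) = 5
-100*115 + Z(-12) = -100*115 + 5 = -11500 + 5 = -11495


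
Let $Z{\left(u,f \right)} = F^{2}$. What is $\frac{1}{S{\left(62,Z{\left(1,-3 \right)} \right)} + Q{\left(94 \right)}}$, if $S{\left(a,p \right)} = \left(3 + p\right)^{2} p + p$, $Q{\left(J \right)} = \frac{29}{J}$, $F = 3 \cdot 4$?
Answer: $\frac{94}{292512989} \approx 3.2135 \cdot 10^{-7}$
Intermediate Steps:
$F = 12$
$Z{\left(u,f \right)} = 144$ ($Z{\left(u,f \right)} = 12^{2} = 144$)
$S{\left(a,p \right)} = p + p \left(3 + p\right)^{2}$ ($S{\left(a,p \right)} = p \left(3 + p\right)^{2} + p = p + p \left(3 + p\right)^{2}$)
$\frac{1}{S{\left(62,Z{\left(1,-3 \right)} \right)} + Q{\left(94 \right)}} = \frac{1}{144 \left(1 + \left(3 + 144\right)^{2}\right) + \frac{29}{94}} = \frac{1}{144 \left(1 + 147^{2}\right) + 29 \cdot \frac{1}{94}} = \frac{1}{144 \left(1 + 21609\right) + \frac{29}{94}} = \frac{1}{144 \cdot 21610 + \frac{29}{94}} = \frac{1}{3111840 + \frac{29}{94}} = \frac{1}{\frac{292512989}{94}} = \frac{94}{292512989}$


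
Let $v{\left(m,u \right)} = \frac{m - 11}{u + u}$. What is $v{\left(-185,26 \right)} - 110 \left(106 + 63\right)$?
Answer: $- \frac{241719}{13} \approx -18594.0$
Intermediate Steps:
$v{\left(m,u \right)} = \frac{-11 + m}{2 u}$
$v{\left(-185,26 \right)} - 110 \left(106 + 63\right) = \frac{-11 - 185}{2 \cdot 26} - 110 \left(106 + 63\right) = \frac{1}{2} \cdot \frac{1}{26} \left(-196\right) - 18590 = - \frac{49}{13} - 18590 = - \frac{241719}{13}$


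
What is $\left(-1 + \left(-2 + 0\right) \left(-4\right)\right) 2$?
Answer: $14$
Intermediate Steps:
$\left(-1 + \left(-2 + 0\right) \left(-4\right)\right) 2 = \left(-1 - -8\right) 2 = \left(-1 + 8\right) 2 = 7 \cdot 2 = 14$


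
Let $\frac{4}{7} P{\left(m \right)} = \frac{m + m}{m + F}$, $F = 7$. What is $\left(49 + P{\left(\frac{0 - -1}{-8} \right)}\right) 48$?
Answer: $\frac{129192}{55} \approx 2348.9$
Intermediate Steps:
$P{\left(m \right)} = \frac{7 m}{2 \left(7 + m\right)}$ ($P{\left(m \right)} = \frac{7 \frac{m + m}{m + 7}}{4} = \frac{7 \frac{2 m}{7 + m}}{4} = \frac{7 m}{2 \left(7 + m\right)}$)
$\left(49 + P{\left(\frac{0 - -1}{-8} \right)}\right) 48 = \left(49 + \frac{7 \frac{0 - -1}{-8}}{2 \left(7 + \frac{0 - -1}{-8}\right)}\right) 48 = \left(49 + \frac{7 \left(0 + 1\right) \left(- \frac{1}{8}\right)}{2 \left(7 + \left(0 + 1\right) \left(- \frac{1}{8}\right)\right)}\right) 48 = \left(49 + \frac{7 \cdot 1 \left(- \frac{1}{8}\right)}{2 \left(7 + 1 \left(- \frac{1}{8}\right)\right)}\right) 48 = \left(49 + \frac{7}{2} \left(- \frac{1}{8}\right) \frac{1}{7 - \frac{1}{8}}\right) 48 = \left(49 + \frac{7}{2} \left(- \frac{1}{8}\right) \frac{1}{\frac{55}{8}}\right) 48 = \left(49 + \frac{7}{2} \left(- \frac{1}{8}\right) \frac{8}{55}\right) 48 = \left(49 - \frac{7}{110}\right) 48 = \frac{5383}{110} \cdot 48 = \frac{129192}{55}$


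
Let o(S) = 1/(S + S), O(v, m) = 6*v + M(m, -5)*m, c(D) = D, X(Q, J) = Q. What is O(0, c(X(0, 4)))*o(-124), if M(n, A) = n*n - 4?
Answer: 0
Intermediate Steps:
M(n, A) = -4 + n² (M(n, A) = n² - 4 = -4 + n²)
O(v, m) = 6*v + m*(-4 + m²) (O(v, m) = 6*v + (-4 + m²)*m = 6*v + m*(-4 + m²))
o(S) = 1/(2*S)
O(0, c(X(0, 4)))*o(-124) = (6*0 + 0*(-4 + 0²))*((½)/(-124)) = (0 + 0*(-4 + 0))*((½)*(-1/124)) = (0 + 0*(-4))*(-1/248) = (0 + 0)*(-1/248) = 0*(-1/248) = 0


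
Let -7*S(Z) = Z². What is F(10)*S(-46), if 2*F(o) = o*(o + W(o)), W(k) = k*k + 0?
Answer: -1163800/7 ≈ -1.6626e+5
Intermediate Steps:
W(k) = k² (W(k) = k² + 0 = k²)
F(o) = o*(o + o²)/2 (F(o) = (o*(o + o²))/2 = o*(o + o²)/2)
S(Z) = -Z²/7
F(10)*S(-46) = ((½)*10²*(1 + 10))*(-⅐*(-46)²) = ((½)*100*11)*(-⅐*2116) = 550*(-2116/7) = -1163800/7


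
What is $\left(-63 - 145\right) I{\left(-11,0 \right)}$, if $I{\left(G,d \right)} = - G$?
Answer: $-2288$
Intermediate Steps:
$\left(-63 - 145\right) I{\left(-11,0 \right)} = \left(-63 - 145\right) \left(\left(-1\right) \left(-11\right)\right) = \left(-208\right) 11 = -2288$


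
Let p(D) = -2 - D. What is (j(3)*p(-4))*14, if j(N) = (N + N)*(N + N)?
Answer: 1008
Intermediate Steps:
j(N) = 4*N² (j(N) = (2*N)*(2*N) = 4*N²)
(j(3)*p(-4))*14 = ((4*3²)*(-2 - 1*(-4)))*14 = ((4*9)*(-2 + 4))*14 = (36*2)*14 = 72*14 = 1008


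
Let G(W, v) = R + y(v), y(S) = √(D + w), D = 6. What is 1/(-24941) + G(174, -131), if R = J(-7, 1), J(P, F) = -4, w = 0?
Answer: -99765/24941 + √6 ≈ -1.5506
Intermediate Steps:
R = -4
y(S) = √6 (y(S) = √(6 + 0) = √6)
G(W, v) = -4 + √6
1/(-24941) + G(174, -131) = 1/(-24941) + (-4 + √6) = -1/24941 + (-4 + √6) = -99765/24941 + √6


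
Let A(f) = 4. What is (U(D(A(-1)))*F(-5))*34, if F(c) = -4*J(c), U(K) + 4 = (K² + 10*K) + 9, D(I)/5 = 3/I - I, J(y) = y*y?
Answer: -724625/2 ≈ -3.6231e+5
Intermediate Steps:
J(y) = y²
D(I) = -5*I + 15/I (D(I) = 5*(3/I - I) = 5*(-I + 3/I) = -5*I + 15/I)
U(K) = 5 + K² + 10*K (U(K) = -4 + ((K² + 10*K) + 9) = -4 + (9 + K² + 10*K) = 5 + K² + 10*K)
F(c) = -4*c²
(U(D(A(-1)))*F(-5))*34 = ((5 + (-5*4 + 15/4)² + 10*(-5*4 + 15/4))*(-4*(-5)²))*34 = ((5 + (-20 + 15*(¼))² + 10*(-20 + 15*(¼)))*(-4*25))*34 = ((5 + (-20 + 15/4)² + 10*(-20 + 15/4))*(-100))*34 = ((5 + (-65/4)² + 10*(-65/4))*(-100))*34 = ((5 + 4225/16 - 325/2)*(-100))*34 = ((1705/16)*(-100))*34 = -42625/4*34 = -724625/2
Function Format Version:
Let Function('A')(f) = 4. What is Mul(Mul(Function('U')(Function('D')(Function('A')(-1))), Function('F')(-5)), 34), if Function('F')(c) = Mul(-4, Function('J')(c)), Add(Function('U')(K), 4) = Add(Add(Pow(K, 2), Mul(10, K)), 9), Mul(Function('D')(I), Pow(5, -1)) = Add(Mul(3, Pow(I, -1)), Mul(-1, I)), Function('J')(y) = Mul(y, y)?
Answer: Rational(-724625, 2) ≈ -3.6231e+5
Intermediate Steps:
Function('J')(y) = Pow(y, 2)
Function('D')(I) = Add(Mul(-5, I), Mul(15, Pow(I, -1))) (Function('D')(I) = Mul(5, Add(Mul(3, Pow(I, -1)), Mul(-1, I))) = Mul(5, Add(Mul(-1, I), Mul(3, Pow(I, -1)))) = Add(Mul(-5, I), Mul(15, Pow(I, -1))))
Function('U')(K) = Add(5, Pow(K, 2), Mul(10, K)) (Function('U')(K) = Add(-4, Add(Add(Pow(K, 2), Mul(10, K)), 9)) = Add(-4, Add(9, Pow(K, 2), Mul(10, K))) = Add(5, Pow(K, 2), Mul(10, K)))
Function('F')(c) = Mul(-4, Pow(c, 2))
Mul(Mul(Function('U')(Function('D')(Function('A')(-1))), Function('F')(-5)), 34) = Mul(Mul(Add(5, Pow(Add(Mul(-5, 4), Mul(15, Pow(4, -1))), 2), Mul(10, Add(Mul(-5, 4), Mul(15, Pow(4, -1))))), Mul(-4, Pow(-5, 2))), 34) = Mul(Mul(Add(5, Pow(Add(-20, Mul(15, Rational(1, 4))), 2), Mul(10, Add(-20, Mul(15, Rational(1, 4))))), Mul(-4, 25)), 34) = Mul(Mul(Add(5, Pow(Add(-20, Rational(15, 4)), 2), Mul(10, Add(-20, Rational(15, 4)))), -100), 34) = Mul(Mul(Add(5, Pow(Rational(-65, 4), 2), Mul(10, Rational(-65, 4))), -100), 34) = Mul(Mul(Add(5, Rational(4225, 16), Rational(-325, 2)), -100), 34) = Mul(Mul(Rational(1705, 16), -100), 34) = Mul(Rational(-42625, 4), 34) = Rational(-724625, 2)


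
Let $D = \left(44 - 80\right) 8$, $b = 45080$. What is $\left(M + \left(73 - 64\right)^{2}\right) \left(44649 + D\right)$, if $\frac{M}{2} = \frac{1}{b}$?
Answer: $\frac{80991696501}{22540} \approx 3.5932 \cdot 10^{6}$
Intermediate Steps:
$M = \frac{1}{22540}$ ($M = \frac{2}{45080} = 2 \cdot \frac{1}{45080} = \frac{1}{22540} \approx 4.4366 \cdot 10^{-5}$)
$D = -288$ ($D = \left(-36\right) 8 = -288$)
$\left(M + \left(73 - 64\right)^{2}\right) \left(44649 + D\right) = \left(\frac{1}{22540} + \left(73 - 64\right)^{2}\right) \left(44649 - 288\right) = \left(\frac{1}{22540} + 9^{2}\right) 44361 = \left(\frac{1}{22540} + 81\right) 44361 = \frac{1825741}{22540} \cdot 44361 = \frac{80991696501}{22540}$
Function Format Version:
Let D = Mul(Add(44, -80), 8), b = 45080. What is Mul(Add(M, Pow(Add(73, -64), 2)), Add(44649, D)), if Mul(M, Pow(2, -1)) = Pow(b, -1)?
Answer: Rational(80991696501, 22540) ≈ 3.5932e+6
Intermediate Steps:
M = Rational(1, 22540) (M = Mul(2, Pow(45080, -1)) = Mul(2, Rational(1, 45080)) = Rational(1, 22540) ≈ 4.4366e-5)
D = -288 (D = Mul(-36, 8) = -288)
Mul(Add(M, Pow(Add(73, -64), 2)), Add(44649, D)) = Mul(Add(Rational(1, 22540), Pow(Add(73, -64), 2)), Add(44649, -288)) = Mul(Add(Rational(1, 22540), Pow(9, 2)), 44361) = Mul(Add(Rational(1, 22540), 81), 44361) = Mul(Rational(1825741, 22540), 44361) = Rational(80991696501, 22540)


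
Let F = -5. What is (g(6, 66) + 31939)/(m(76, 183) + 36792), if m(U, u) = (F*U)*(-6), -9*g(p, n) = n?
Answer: 95795/117216 ≈ 0.81725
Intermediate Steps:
g(p, n) = -n/9
m(U, u) = 30*U (m(U, u) = -5*U*(-6) = 30*U)
(g(6, 66) + 31939)/(m(76, 183) + 36792) = (-⅑*66 + 31939)/(30*76 + 36792) = (-22/3 + 31939)/(2280 + 36792) = (95795/3)/39072 = (95795/3)*(1/39072) = 95795/117216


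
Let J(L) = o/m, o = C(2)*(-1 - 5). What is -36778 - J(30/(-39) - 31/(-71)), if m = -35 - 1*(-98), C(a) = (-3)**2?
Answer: -257440/7 ≈ -36777.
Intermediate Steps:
C(a) = 9
o = -54 (o = 9*(-1 - 5) = 9*(-6) = -54)
m = 63 (m = -35 + 98 = 63)
J(L) = -6/7 (J(L) = -54/63 = -54*1/63 = -6/7)
-36778 - J(30/(-39) - 31/(-71)) = -36778 - 1*(-6/7) = -36778 + 6/7 = -257440/7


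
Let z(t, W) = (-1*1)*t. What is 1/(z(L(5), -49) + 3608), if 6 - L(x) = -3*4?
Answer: 1/3590 ≈ 0.00027855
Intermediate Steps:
L(x) = 18 (L(x) = 6 - (-3)*4 = 6 - 1*(-12) = 6 + 12 = 18)
z(t, W) = -t
1/(z(L(5), -49) + 3608) = 1/(-1*18 + 3608) = 1/(-18 + 3608) = 1/3590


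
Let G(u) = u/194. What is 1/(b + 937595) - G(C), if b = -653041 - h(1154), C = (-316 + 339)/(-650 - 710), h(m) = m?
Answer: 169551/1869306400 ≈ 9.0703e-5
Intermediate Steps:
C = -23/1360 (C = 23/(-1360) = 23*(-1/1360) = -23/1360 ≈ -0.016912)
b = -654195 (b = -653041 - 1*1154 = -653041 - 1154 = -654195)
G(u) = u/194 (G(u) = u*(1/194) = u/194)
1/(b + 937595) - G(C) = 1/(-654195 + 937595) - (-23)/(194*1360) = 1/283400 - 1*(-23/263840) = 1/283400 + 23/263840 = 169551/1869306400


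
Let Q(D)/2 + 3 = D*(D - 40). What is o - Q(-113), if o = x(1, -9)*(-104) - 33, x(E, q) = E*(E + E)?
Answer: -34813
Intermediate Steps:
Q(D) = -6 + 2*D*(-40 + D) (Q(D) = -6 + 2*(D*(D - 40)) = -6 + 2*(D*(-40 + D)) = -6 + 2*D*(-40 + D))
x(E, q) = 2*E**2 (x(E, q) = E*(2*E) = 2*E**2)
o = -241 (o = (2*1**2)*(-104) - 33 = (2*1)*(-104) - 33 = 2*(-104) - 33 = -208 - 33 = -241)
o - Q(-113) = -241 - (-6 - 80*(-113) + 2*(-113)**2) = -241 - (-6 + 9040 + 2*12769) = -241 - (-6 + 9040 + 25538) = -241 - 1*34572 = -241 - 34572 = -34813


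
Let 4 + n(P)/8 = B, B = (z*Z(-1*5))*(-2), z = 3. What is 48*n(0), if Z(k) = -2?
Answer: 3072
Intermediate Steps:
B = 12 (B = (3*(-2))*(-2) = -6*(-2) = 12)
n(P) = 64 (n(P) = -32 + 8*12 = -32 + 96 = 64)
48*n(0) = 48*64 = 3072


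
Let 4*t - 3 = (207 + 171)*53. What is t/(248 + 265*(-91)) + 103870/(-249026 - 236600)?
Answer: -9823374661/23180871484 ≈ -0.42377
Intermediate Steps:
t = 20037/4 (t = ¾ + ((207 + 171)*53)/4 = ¾ + (378*53)/4 = ¾ + (¼)*20034 = ¾ + 10017/2 = 20037/4 ≈ 5009.3)
t/(248 + 265*(-91)) + 103870/(-249026 - 236600) = 20037/(4*(248 + 265*(-91))) + 103870/(-249026 - 236600) = 20037/(4*(248 - 24115)) + 103870/(-485626) = (20037/4)/(-23867) + 103870*(-1/485626) = (20037/4)*(-1/23867) - 51935/242813 = -20037/95468 - 51935/242813 = -9823374661/23180871484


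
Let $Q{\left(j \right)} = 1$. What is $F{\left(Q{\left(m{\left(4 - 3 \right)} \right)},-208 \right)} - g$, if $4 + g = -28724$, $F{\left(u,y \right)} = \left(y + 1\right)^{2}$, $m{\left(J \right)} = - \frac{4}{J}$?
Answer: $71577$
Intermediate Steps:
$F{\left(u,y \right)} = \left(1 + y\right)^{2}$
$g = -28728$ ($g = -4 - 28724 = -28728$)
$F{\left(Q{\left(m{\left(4 - 3 \right)} \right)},-208 \right)} - g = \left(1 - 208\right)^{2} - -28728 = \left(-207\right)^{2} + 28728 = 42849 + 28728 = 71577$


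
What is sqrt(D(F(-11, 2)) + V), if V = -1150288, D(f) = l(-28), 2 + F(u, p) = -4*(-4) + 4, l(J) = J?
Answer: 2*I*sqrt(287579) ≈ 1072.5*I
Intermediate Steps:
F(u, p) = 18 (F(u, p) = -2 + (-4*(-4) + 4) = -2 + (16 + 4) = -2 + 20 = 18)
D(f) = -28
sqrt(D(F(-11, 2)) + V) = sqrt(-28 - 1150288) = sqrt(-1150316) = 2*I*sqrt(287579)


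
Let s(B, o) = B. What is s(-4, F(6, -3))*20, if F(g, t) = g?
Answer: -80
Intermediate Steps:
s(-4, F(6, -3))*20 = -4*20 = -80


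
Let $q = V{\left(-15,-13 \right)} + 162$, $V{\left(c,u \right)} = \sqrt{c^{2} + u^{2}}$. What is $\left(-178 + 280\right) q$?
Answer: $16524 + 102 \sqrt{394} \approx 18549.0$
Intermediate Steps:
$q = 162 + \sqrt{394}$ ($q = \sqrt{\left(-15\right)^{2} + \left(-13\right)^{2}} + 162 = \sqrt{225 + 169} + 162 = \sqrt{394} + 162 = 162 + \sqrt{394} \approx 181.85$)
$\left(-178 + 280\right) q = \left(-178 + 280\right) \left(162 + \sqrt{394}\right) = 102 \left(162 + \sqrt{394}\right) = 16524 + 102 \sqrt{394}$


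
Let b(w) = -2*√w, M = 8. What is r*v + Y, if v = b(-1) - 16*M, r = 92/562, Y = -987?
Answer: -283235/281 - 92*I/281 ≈ -1008.0 - 0.3274*I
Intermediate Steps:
r = 46/281 (r = 92*(1/562) = 46/281 ≈ 0.16370)
v = -128 - 2*I (v = -2*I - 16*8 = -2*I - 128 = -128 - 2*I ≈ -128.0 - 2.0*I)
r*v + Y = 46*(-128 - 2*I)/281 - 987 = (-5888/281 - 92*I/281) - 987 = -283235/281 - 92*I/281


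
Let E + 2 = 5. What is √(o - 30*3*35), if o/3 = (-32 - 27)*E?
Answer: 3*I*√409 ≈ 60.671*I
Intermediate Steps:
E = 3 (E = -2 + 5 = 3)
o = -531 (o = 3*((-32 - 27)*3) = 3*(-59*3) = 3*(-177) = -531)
√(o - 30*3*35) = √(-531 - 30*3*35) = √(-531 - 90*35) = √(-531 - 3150) = √(-3681) = 3*I*√409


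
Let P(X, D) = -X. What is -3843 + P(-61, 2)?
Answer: -3782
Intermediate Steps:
-3843 + P(-61, 2) = -3843 - 1*(-61) = -3843 + 61 = -3782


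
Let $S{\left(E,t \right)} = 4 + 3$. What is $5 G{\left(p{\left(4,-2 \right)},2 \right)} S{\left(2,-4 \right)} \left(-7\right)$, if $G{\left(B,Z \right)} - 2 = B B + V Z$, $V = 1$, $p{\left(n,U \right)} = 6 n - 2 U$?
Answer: $-193060$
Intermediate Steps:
$p{\left(n,U \right)} = - 2 U + 6 n$
$G{\left(B,Z \right)} = 2 + Z + B^{2}$ ($G{\left(B,Z \right)} = 2 + \left(B B + 1 Z\right) = 2 + \left(B^{2} + Z\right) = 2 + \left(Z + B^{2}\right) = 2 + Z + B^{2}$)
$S{\left(E,t \right)} = 7$
$5 G{\left(p{\left(4,-2 \right)},2 \right)} S{\left(2,-4 \right)} \left(-7\right) = 5 \left(2 + 2 + \left(\left(-2\right) \left(-2\right) + 6 \cdot 4\right)^{2}\right) 7 \left(-7\right) = 5 \left(2 + 2 + \left(4 + 24\right)^{2}\right) 7 \left(-7\right) = 5 \left(2 + 2 + 28^{2}\right) 7 \left(-7\right) = 5 \left(2 + 2 + 784\right) 7 \left(-7\right) = 5 \cdot 788 \cdot 7 \left(-7\right) = 3940 \cdot 7 \left(-7\right) = 27580 \left(-7\right) = -193060$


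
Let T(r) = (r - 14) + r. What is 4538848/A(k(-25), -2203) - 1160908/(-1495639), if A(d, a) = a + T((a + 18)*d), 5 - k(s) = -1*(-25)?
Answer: 6887367710036/127403016937 ≈ 54.060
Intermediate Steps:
k(s) = -20 (k(s) = 5 - (-1)*(-25) = 5 - 1*25 = 5 - 25 = -20)
T(r) = -14 + 2*r (T(r) = (-14 + r) + r = -14 + 2*r)
A(d, a) = -14 + a + 2*d*(18 + a) (A(d, a) = a + (-14 + 2*((a + 18)*d)) = a + (-14 + 2*((18 + a)*d)) = a + (-14 + 2*(d*(18 + a))) = a + (-14 + 2*d*(18 + a)) = -14 + a + 2*d*(18 + a))
4538848/A(k(-25), -2203) - 1160908/(-1495639) = 4538848/(-14 - 2203 + 2*(-20)*(18 - 2203)) - 1160908/(-1495639) = 4538848/(-14 - 2203 + 2*(-20)*(-2185)) - 1160908*(-1/1495639) = 4538848/(-14 - 2203 + 87400) + 1160908/1495639 = 4538848/85183 + 1160908/1495639 = 6887367710036/127403016937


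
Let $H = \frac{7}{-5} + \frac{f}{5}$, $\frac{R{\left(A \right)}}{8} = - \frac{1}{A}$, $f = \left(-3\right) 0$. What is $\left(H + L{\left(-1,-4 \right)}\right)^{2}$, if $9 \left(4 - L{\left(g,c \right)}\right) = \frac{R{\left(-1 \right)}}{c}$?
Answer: $\frac{16129}{2025} \approx 7.9649$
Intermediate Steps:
$f = 0$
$R{\left(A \right)} = - \frac{8}{A}$ ($R{\left(A \right)} = 8 \left(- \frac{1}{A}\right) = - \frac{8}{A}$)
$L{\left(g,c \right)} = 4 - \frac{8}{9 c}$ ($L{\left(g,c \right)} = 4 - \frac{- \frac{8}{-1} \frac{1}{c}}{9} = 4 - \frac{\left(-8\right) \left(-1\right) \frac{1}{c}}{9} = 4 - \frac{8 \frac{1}{c}}{9} = 4 - \frac{8}{9 c}$)
$H = - \frac{7}{5}$ ($H = \frac{7}{-5} + \frac{0}{5} = 7 \left(- \frac{1}{5}\right) + 0 \cdot \frac{1}{5} = - \frac{7}{5} + 0 = - \frac{7}{5} \approx -1.4$)
$\left(H + L{\left(-1,-4 \right)}\right)^{2} = \left(- \frac{7}{5} + \left(4 - \frac{8}{9 \left(-4\right)}\right)\right)^{2} = \left(- \frac{7}{5} + \left(4 - - \frac{2}{9}\right)\right)^{2} = \left(- \frac{7}{5} + \left(4 + \frac{2}{9}\right)\right)^{2} = \left(- \frac{7}{5} + \frac{38}{9}\right)^{2} = \left(\frac{127}{45}\right)^{2} = \frac{16129}{2025}$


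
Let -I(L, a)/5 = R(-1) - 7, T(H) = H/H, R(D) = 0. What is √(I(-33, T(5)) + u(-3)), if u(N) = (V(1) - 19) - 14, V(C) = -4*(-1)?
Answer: √6 ≈ 2.4495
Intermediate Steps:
V(C) = 4
T(H) = 1
u(N) = -29 (u(N) = (4 - 19) - 14 = -15 - 14 = -29)
I(L, a) = 35 (I(L, a) = -5*(0 - 7) = -5*(-7) = 35)
√(I(-33, T(5)) + u(-3)) = √(35 - 29) = √6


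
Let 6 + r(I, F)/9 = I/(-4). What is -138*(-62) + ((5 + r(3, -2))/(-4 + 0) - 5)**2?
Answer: 2210785/256 ≈ 8635.9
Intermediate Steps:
r(I, F) = -54 - 9*I/4 (r(I, F) = -54 + 9*(I/(-4)) = -54 + 9*(I*(-1/4)) = -54 + 9*(-I/4) = -54 - 9*I/4)
-138*(-62) + ((5 + r(3, -2))/(-4 + 0) - 5)**2 = -138*(-62) + ((5 + (-54 - 9/4*3))/(-4 + 0) - 5)**2 = 8556 + ((5 + (-54 - 27/4))/(-4) - 5)**2 = 8556 + ((5 - 243/4)*(-1/4) - 5)**2 = 8556 + (-223/4*(-1/4) - 5)**2 = 8556 + (223/16 - 5)**2 = 8556 + (143/16)**2 = 8556 + 20449/256 = 2210785/256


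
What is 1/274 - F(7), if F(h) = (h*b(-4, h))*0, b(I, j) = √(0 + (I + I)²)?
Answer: 1/274 ≈ 0.0036496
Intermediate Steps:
b(I, j) = 2*√(I²) (b(I, j) = √(0 + (2*I)²) = √(0 + 4*I²) = √(4*I²) = 2*√(I²))
F(h) = 0 (F(h) = (h*(2*√((-4)²)))*0 = (h*(2*√16))*0 = (h*(2*4))*0 = (h*8)*0 = (8*h)*0 = 0)
1/274 - F(7) = 1/274 - 1*0 = 1/274 + 0 = 1/274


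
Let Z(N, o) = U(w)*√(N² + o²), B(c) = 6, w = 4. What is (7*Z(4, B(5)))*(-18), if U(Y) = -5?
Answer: 1260*√13 ≈ 4543.0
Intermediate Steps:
Z(N, o) = -5*√(N² + o²)
(7*Z(4, B(5)))*(-18) = (7*(-5*√(4² + 6²)))*(-18) = (7*(-5*√(16 + 36)))*(-18) = (7*(-10*√13))*(-18) = -70*√13*(-18) = 1260*√13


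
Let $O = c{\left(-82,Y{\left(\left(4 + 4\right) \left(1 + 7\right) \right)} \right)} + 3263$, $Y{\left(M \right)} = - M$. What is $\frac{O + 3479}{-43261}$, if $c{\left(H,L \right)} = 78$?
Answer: $- \frac{6820}{43261} \approx -0.15765$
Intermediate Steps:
$O = 3341$ ($O = 78 + 3263 = 3341$)
$\frac{O + 3479}{-43261} = \frac{3341 + 3479}{-43261} = 6820 \left(- \frac{1}{43261}\right) = - \frac{6820}{43261}$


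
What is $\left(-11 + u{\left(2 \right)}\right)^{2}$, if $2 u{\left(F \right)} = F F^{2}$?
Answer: $49$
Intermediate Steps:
$u{\left(F \right)} = \frac{F^{3}}{2}$ ($u{\left(F \right)} = \frac{F F^{2}}{2} = \frac{F^{3}}{2}$)
$\left(-11 + u{\left(2 \right)}\right)^{2} = \left(-11 + \frac{2^{3}}{2}\right)^{2} = \left(-11 + \frac{1}{2} \cdot 8\right)^{2} = \left(-11 + 4\right)^{2} = \left(-7\right)^{2} = 49$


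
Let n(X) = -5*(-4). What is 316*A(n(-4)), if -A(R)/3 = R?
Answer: -18960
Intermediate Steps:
n(X) = 20
A(R) = -3*R
316*A(n(-4)) = 316*(-3*20) = 316*(-60) = -18960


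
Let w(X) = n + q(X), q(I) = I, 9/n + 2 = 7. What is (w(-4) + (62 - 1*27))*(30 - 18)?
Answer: 1968/5 ≈ 393.60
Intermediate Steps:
n = 9/5 (n = 9/(-2 + 7) = 9/5 ≈ 1.8000)
w(X) = 9/5 + X
(w(-4) + (62 - 1*27))*(30 - 18) = ((9/5 - 4) + (62 - 1*27))*(30 - 18) = (-11/5 + (62 - 27))*12 = (-11/5 + 35)*12 = (164/5)*12 = 1968/5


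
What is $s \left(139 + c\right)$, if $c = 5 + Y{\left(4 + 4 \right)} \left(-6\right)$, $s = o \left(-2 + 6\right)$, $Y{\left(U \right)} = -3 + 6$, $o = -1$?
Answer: $-504$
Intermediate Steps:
$Y{\left(U \right)} = 3$
$s = -4$ ($s = - (-2 + 6) = \left(-1\right) 4 = -4$)
$c = -13$ ($c = 5 + 3 \left(-6\right) = 5 - 18 = -13$)
$s \left(139 + c\right) = - 4 \left(139 - 13\right) = \left(-4\right) 126 = -504$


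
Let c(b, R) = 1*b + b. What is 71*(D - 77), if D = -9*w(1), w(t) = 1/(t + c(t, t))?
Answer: -5680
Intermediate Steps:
c(b, R) = 2*b (c(b, R) = b + b = 2*b)
w(t) = 1/(3*t) (w(t) = 1/(t + 2*t) = 1/(3*t))
D = -3 (D = -3/1 = -3 ≈ -3.0000)
71*(D - 77) = 71*(-3 - 77) = 71*(-80) = -5680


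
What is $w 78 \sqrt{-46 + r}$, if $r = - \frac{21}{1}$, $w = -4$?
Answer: $- 312 i \sqrt{67} \approx - 2553.8 i$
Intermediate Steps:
$r = -21$ ($r = \left(-21\right) 1 = -21$)
$w 78 \sqrt{-46 + r} = \left(-4\right) 78 \sqrt{-46 - 21} = - 312 \sqrt{-67} = - 312 i \sqrt{67}$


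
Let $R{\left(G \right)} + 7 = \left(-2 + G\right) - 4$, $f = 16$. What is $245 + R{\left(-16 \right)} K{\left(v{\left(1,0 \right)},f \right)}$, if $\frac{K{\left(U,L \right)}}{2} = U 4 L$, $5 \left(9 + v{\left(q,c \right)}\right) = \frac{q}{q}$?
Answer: $\frac{164553}{5} \approx 32911.0$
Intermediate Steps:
$v{\left(q,c \right)} = - \frac{44}{5}$ ($v{\left(q,c \right)} = -9 + \frac{q \frac{1}{q}}{5} = -9 + \frac{1}{5} \cdot 1 = -9 + \frac{1}{5} = - \frac{44}{5}$)
$R{\left(G \right)} = -13 + G$ ($R{\left(G \right)} = -7 + \left(\left(-2 + G\right) - 4\right) = -7 + \left(-6 + G\right) = -13 + G$)
$K{\left(U,L \right)} = 8 L U$ ($K{\left(U,L \right)} = 2 U 4 L = 2 \cdot 4 U L = 2 \cdot 4 L U = 8 L U$)
$245 + R{\left(-16 \right)} K{\left(v{\left(1,0 \right)},f \right)} = 245 + \left(-13 - 16\right) 8 \cdot 16 \left(- \frac{44}{5}\right) = 245 - - \frac{163328}{5} = 245 + \frac{163328}{5} = \frac{164553}{5}$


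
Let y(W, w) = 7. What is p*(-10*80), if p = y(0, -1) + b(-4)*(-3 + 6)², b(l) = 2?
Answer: -20000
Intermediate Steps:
p = 25 (p = 7 + 2*(-3 + 6)² = 7 + 2*3² = 7 + 2*9 = 7 + 18 = 25)
p*(-10*80) = 25*(-10*80) = 25*(-800) = -20000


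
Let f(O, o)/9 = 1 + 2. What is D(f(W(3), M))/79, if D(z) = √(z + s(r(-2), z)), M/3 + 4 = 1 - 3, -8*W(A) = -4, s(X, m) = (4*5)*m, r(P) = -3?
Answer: 9*√7/79 ≈ 0.30141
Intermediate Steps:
s(X, m) = 20*m
W(A) = ½ (W(A) = -⅛*(-4) = ½)
M = -18 (M = -12 + 3*(1 - 3) = -12 + 3*(-2) = -12 - 6 = -18)
f(O, o) = 27 (f(O, o) = 9*(1 + 2) = 9*3 = 27)
D(z) = √21*√z (D(z) = √(z + 20*z) = √(21*z) = √21*√z)
D(f(W(3), M))/79 = (√21*√27)/79 = (√21*(3*√3))/79 = (9*√7)/79 = 9*√7/79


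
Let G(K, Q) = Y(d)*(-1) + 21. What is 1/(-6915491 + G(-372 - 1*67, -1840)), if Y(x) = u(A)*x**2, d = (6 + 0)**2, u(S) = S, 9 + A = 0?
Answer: -1/6903806 ≈ -1.4485e-7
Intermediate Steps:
A = -9 (A = -9 + 0 = -9)
d = 36 (d = 6**2 = 36)
Y(x) = -9*x**2
G(K, Q) = 11685 (G(K, Q) = -9*36**2*(-1) + 21 = -9*1296*(-1) + 21 = -11664*(-1) + 21 = 11664 + 21 = 11685)
1/(-6915491 + G(-372 - 1*67, -1840)) = 1/(-6915491 + 11685) = 1/(-6903806) = -1/6903806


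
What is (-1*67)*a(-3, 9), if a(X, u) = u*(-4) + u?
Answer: 1809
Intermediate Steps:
a(X, u) = -3*u (a(X, u) = -4*u + u = -3*u)
(-1*67)*a(-3, 9) = (-1*67)*(-3*9) = -67*(-27) = 1809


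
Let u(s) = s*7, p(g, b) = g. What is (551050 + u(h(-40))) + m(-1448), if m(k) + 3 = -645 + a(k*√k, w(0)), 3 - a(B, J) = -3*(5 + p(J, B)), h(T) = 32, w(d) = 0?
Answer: 550644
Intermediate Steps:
u(s) = 7*s
a(B, J) = 18 + 3*J (a(B, J) = 3 - (-3)*(5 + J) = 3 - (-15 - 3*J) = 3 + (15 + 3*J) = 18 + 3*J)
m(k) = -630 (m(k) = -3 + (-645 + (18 + 3*0)) = -3 + (-645 + (18 + 0)) = -3 + (-645 + 18) = -3 - 627 = -630)
(551050 + u(h(-40))) + m(-1448) = (551050 + 7*32) - 630 = (551050 + 224) - 630 = 551274 - 630 = 550644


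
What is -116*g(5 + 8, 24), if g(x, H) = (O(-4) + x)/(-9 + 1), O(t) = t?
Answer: 261/2 ≈ 130.50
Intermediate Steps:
g(x, H) = ½ - x/8 (g(x, H) = (-4 + x)/(-9 + 1) = (-4 + x)/(-8) = (-4 + x)*(-⅛) = ½ - x/8)
-116*g(5 + 8, 24) = -116*(½ - (5 + 8)/8) = -116*(½ - ⅛*13) = -116*(½ - 13/8) = -116*(-9/8) = 261/2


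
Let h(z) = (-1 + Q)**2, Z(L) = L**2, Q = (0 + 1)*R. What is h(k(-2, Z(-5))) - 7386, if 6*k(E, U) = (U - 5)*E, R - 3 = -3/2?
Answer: -29543/4 ≈ -7385.8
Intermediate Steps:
R = 3/2 (R = 3 - 3/2 = 3/2 ≈ 1.5000)
Q = 3/2 (Q = (0 + 1)*(3/2) = 1*(3/2) = 3/2 ≈ 1.5000)
k(E, U) = E*(-5 + U)/6 (k(E, U) = ((U - 5)*E)/6 = ((-5 + U)*E)/6 = (E*(-5 + U))/6 = E*(-5 + U)/6)
h(z) = 1/4 (h(z) = (-1 + 3/2)**2 = (1/2)**2 = 1/4)
h(k(-2, Z(-5))) - 7386 = 1/4 - 7386 = -29543/4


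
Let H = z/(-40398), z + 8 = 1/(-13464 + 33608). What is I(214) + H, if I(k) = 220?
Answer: 59677056597/271259104 ≈ 220.00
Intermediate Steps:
z = -161151/20144 (z = -8 + 1/(-13464 + 33608) = -8 + 1/20144 = -161151/20144 ≈ -7.9999)
H = 53717/271259104 (H = -161151/20144/(-40398) = -161151/20144*(-1/40398) = 53717/271259104 ≈ 0.00019803)
I(214) + H = 220 + 53717/271259104 = 59677056597/271259104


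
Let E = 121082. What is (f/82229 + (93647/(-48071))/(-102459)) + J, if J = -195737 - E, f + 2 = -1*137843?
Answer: -1078263324600342799/3403386852999 ≈ -3.1682e+5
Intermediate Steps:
f = -137845 (f = -2 - 1*137843 = -2 - 137843 = -137845)
J = -316819 (J = -195737 - 1*121082 = -195737 - 121082 = -316819)
(f/82229 + (93647/(-48071))/(-102459)) + J = (-137845/82229 + (93647/(-48071))/(-102459)) - 316819 = (-137845*1/82229 + (93647*(-1/48071))*(-1/102459)) - 316819 = (-137845/82229 - 93647/48071*(-1/102459)) - 316819 = (-137845/82229 + 93647/4925306589) - 316819 = -5705220052618/3403386852999 - 316819 = -1078263324600342799/3403386852999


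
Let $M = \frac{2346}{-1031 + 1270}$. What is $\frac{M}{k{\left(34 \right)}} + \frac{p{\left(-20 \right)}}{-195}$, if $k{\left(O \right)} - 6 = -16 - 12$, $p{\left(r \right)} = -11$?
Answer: $- \frac{199816}{512655} \approx -0.38977$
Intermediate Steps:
$k{\left(O \right)} = -22$ ($k{\left(O \right)} = 6 - 28 = -22$)
$M = \frac{2346}{239} \approx 9.8159$
$\frac{M}{k{\left(34 \right)}} + \frac{p{\left(-20 \right)}}{-195} = \frac{2346}{239 \left(-22\right)} - \frac{11}{-195} = \frac{2346}{239} \left(- \frac{1}{22}\right) - - \frac{11}{195} = - \frac{1173}{2629} + \frac{11}{195} = - \frac{199816}{512655}$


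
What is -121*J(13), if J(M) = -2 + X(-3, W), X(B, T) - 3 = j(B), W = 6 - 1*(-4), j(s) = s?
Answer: 242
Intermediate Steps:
W = 10 (W = 6 + 4 = 10)
X(B, T) = 3 + B
J(M) = -2 (J(M) = -2 + (3 - 3) = -2 + 0 = -2)
-121*J(13) = -121*(-2) = 242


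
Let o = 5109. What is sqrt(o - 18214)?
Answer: I*sqrt(13105) ≈ 114.48*I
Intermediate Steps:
sqrt(o - 18214) = sqrt(5109 - 18214) = sqrt(-13105) = I*sqrt(13105)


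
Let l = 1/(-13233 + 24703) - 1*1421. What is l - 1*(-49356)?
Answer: 549814451/11470 ≈ 47935.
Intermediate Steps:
l = -16298869/11470 (l = 1/11470 - 1421 = -16298869/11470 ≈ -1421.0)
l - 1*(-49356) = -16298869/11470 - 1*(-49356) = -16298869/11470 + 49356 = 549814451/11470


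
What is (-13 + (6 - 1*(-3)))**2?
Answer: 16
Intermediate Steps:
(-13 + (6 - 1*(-3)))**2 = (-13 + (6 + 3))**2 = (-13 + 9)**2 = (-4)**2 = 16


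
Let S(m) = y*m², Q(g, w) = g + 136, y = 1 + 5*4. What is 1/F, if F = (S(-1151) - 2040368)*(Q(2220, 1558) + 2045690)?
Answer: 1/52799553644838 ≈ 1.8940e-14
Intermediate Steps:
y = 21 (y = 1 + 20 = 21)
Q(g, w) = 136 + g
S(m) = 21*m²
F = 52799553644838 (F = (21*(-1151)² - 2040368)*((136 + 2220) + 2045690) = (21*1324801 - 2040368)*(2356 + 2045690) = (27820821 - 2040368)*2048046 = 25780453*2048046 = 52799553644838)
1/F = 1/52799553644838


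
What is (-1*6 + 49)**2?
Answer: 1849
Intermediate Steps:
(-1*6 + 49)**2 = (-6 + 49)**2 = 43**2 = 1849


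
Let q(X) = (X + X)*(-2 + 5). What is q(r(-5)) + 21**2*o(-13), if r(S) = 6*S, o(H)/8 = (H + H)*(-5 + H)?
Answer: 1650924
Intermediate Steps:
o(H) = 16*H*(-5 + H) (o(H) = 8*((H + H)*(-5 + H)) = 8*((2*H)*(-5 + H)) = 8*(2*H*(-5 + H)) = 16*H*(-5 + H))
q(X) = 6*X (q(X) = (2*X)*3 = 6*X)
q(r(-5)) + 21**2*o(-13) = 6*(6*(-5)) + 21**2*(16*(-13)*(-5 - 13)) = 6*(-30) + 441*(16*(-13)*(-18)) = -180 + 441*3744 = -180 + 1651104 = 1650924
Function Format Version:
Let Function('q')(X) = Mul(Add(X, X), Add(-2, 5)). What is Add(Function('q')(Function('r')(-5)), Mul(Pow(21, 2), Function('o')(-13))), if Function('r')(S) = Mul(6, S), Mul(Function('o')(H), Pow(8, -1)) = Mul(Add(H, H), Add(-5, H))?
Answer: 1650924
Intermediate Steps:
Function('o')(H) = Mul(16, H, Add(-5, H)) (Function('o')(H) = Mul(8, Mul(Add(H, H), Add(-5, H))) = Mul(8, Mul(Mul(2, H), Add(-5, H))) = Mul(8, Mul(2, H, Add(-5, H))) = Mul(16, H, Add(-5, H)))
Function('q')(X) = Mul(6, X) (Function('q')(X) = Mul(Mul(2, X), 3) = Mul(6, X))
Add(Function('q')(Function('r')(-5)), Mul(Pow(21, 2), Function('o')(-13))) = Add(Mul(6, Mul(6, -5)), Mul(Pow(21, 2), Mul(16, -13, Add(-5, -13)))) = Add(Mul(6, -30), Mul(441, Mul(16, -13, -18))) = Add(-180, Mul(441, 3744)) = Add(-180, 1651104) = 1650924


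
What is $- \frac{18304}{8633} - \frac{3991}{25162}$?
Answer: $- \frac{495019551}{217223546} \approx -2.2788$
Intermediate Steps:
$- \frac{18304}{8633} - \frac{3991}{25162} = - \frac{495019551}{217223546}$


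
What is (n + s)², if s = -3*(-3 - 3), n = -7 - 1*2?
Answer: 81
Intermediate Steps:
n = -9 (n = -7 - 2 = -9)
s = 18 (s = -3*(-6) = 18)
(n + s)² = (-9 + 18)² = 9² = 81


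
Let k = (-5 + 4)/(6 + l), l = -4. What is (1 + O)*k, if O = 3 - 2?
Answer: -1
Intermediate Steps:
O = 1
k = -1/2 (k = (-5 + 4)/(6 - 4) = -1/2 ≈ -0.50000)
(1 + O)*k = (1 + 1)*(-1/2) = 2*(-1/2) = -1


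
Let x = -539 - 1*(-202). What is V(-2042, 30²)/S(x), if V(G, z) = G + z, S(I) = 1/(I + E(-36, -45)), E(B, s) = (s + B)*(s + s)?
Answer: -7940326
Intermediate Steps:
x = -337 (x = -539 + 202 = -337)
E(B, s) = 2*s*(B + s) (E(B, s) = (B + s)*(2*s) = 2*s*(B + s))
S(I) = 1/(7290 + I) (S(I) = 1/(I + 2*(-45)*(-36 - 45)) = 1/(I + 2*(-45)*(-81)) = 1/(I + 7290) = 1/(7290 + I))
V(-2042, 30²)/S(x) = (-2042 + 30²)/(1/(7290 - 337)) = (-2042 + 900)/(1/6953) = -1142/1/6953 = -1142*6953 = -7940326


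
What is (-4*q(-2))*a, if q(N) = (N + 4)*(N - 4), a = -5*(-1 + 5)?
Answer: -960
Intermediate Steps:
a = -20 (a = -5*4 = -20)
q(N) = (-4 + N)*(4 + N) (q(N) = (4 + N)*(-4 + N) = (-4 + N)*(4 + N))
(-4*q(-2))*a = -4*(-16 + (-2)²)*(-20) = -4*(-16 + 4)*(-20) = -4*(-12)*(-20) = 48*(-20) = -960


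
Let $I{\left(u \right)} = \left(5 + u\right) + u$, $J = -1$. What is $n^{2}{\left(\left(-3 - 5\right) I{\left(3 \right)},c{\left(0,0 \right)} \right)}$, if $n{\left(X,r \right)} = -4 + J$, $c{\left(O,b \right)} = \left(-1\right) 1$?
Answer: $25$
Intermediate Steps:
$c{\left(O,b \right)} = -1$
$I{\left(u \right)} = 5 + 2 u$
$n{\left(X,r \right)} = -5$ ($n{\left(X,r \right)} = -4 - 1 = -5$)
$n^{2}{\left(\left(-3 - 5\right) I{\left(3 \right)},c{\left(0,0 \right)} \right)} = \left(-5\right)^{2} = 25$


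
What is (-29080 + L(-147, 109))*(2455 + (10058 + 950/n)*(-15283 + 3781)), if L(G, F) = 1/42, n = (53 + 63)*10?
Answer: 8195632392092197/2436 ≈ 3.3644e+12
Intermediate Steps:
n = 1160 (n = 116*10 = 1160)
L(G, F) = 1/42
(-29080 + L(-147, 109))*(2455 + (10058 + 950/n)*(-15283 + 3781)) = (-29080 + 1/42)*(2455 + (10058 + 950/1160)*(-15283 + 3781)) = -1221359*(2455 + (10058 + 950*(1/1160))*(-11502))/42 = -1221359*(2455 + (10058 + 95/116)*(-11502))/42 = -1221359*(2455 + (1166823/116)*(-11502))/42 = -1221359*(2455 - 6710399073/58)/42 = -1221359/42*(-6710256683/58) = 8195632392092197/2436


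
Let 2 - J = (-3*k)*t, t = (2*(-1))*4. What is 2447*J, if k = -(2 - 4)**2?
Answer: 239806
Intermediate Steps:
t = -8 (t = -2*4 = -8)
k = -4 (k = -1*(-2)**2 = -1*4 = -4)
J = 98 (J = 2 - (-3*(-4))*(-8) = 2 - 12*(-8) = 2 - 1*(-96) = 2 + 96 = 98)
2447*J = 2447*98 = 239806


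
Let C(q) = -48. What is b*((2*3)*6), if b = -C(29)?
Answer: 1728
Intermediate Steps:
b = 48 (b = -1*(-48) = 48)
b*((2*3)*6) = 48*((2*3)*6) = 48*(6*6) = 48*36 = 1728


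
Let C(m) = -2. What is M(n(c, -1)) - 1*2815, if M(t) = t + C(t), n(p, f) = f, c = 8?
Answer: -2818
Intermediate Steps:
M(t) = -2 + t (M(t) = t - 2 = -2 + t)
M(n(c, -1)) - 1*2815 = (-2 - 1) - 1*2815 = -3 - 2815 = -2818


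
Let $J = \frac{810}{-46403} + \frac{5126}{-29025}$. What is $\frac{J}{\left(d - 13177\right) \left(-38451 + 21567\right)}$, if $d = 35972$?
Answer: $\frac{65343007}{129590521073992125} \approx 5.0423 \cdot 10^{-10}$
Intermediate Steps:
$J = - \frac{261372028}{1346847075}$ ($J = 810 \left(- \frac{1}{46403}\right) + 5126 \left(- \frac{1}{29025}\right) = - \frac{810}{46403} - \frac{5126}{29025} = - \frac{261372028}{1346847075} \approx -0.19406$)
$\frac{J}{\left(d - 13177\right) \left(-38451 + 21567\right)} = - \frac{261372028}{1346847075 \left(35972 - 13177\right) \left(-38451 + 21567\right)} = - \frac{261372028}{1346847075 \cdot 22795 \left(-16884\right)} = - \frac{261372028}{1346847075 \left(-384870780\right)} = \left(- \frac{261372028}{1346847075}\right) \left(- \frac{1}{384870780}\right) = \frac{65343007}{129590521073992125}$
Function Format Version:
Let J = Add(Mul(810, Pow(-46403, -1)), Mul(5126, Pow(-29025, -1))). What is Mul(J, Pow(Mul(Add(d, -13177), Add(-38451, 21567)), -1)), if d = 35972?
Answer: Rational(65343007, 129590521073992125) ≈ 5.0423e-10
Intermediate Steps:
J = Rational(-261372028, 1346847075) (J = Add(Mul(810, Rational(-1, 46403)), Mul(5126, Rational(-1, 29025))) = Add(Rational(-810, 46403), Rational(-5126, 29025)) = Rational(-261372028, 1346847075) ≈ -0.19406)
Mul(J, Pow(Mul(Add(d, -13177), Add(-38451, 21567)), -1)) = Mul(Rational(-261372028, 1346847075), Pow(Mul(Add(35972, -13177), Add(-38451, 21567)), -1)) = Mul(Rational(-261372028, 1346847075), Pow(Mul(22795, -16884), -1)) = Mul(Rational(-261372028, 1346847075), Pow(-384870780, -1)) = Mul(Rational(-261372028, 1346847075), Rational(-1, 384870780)) = Rational(65343007, 129590521073992125)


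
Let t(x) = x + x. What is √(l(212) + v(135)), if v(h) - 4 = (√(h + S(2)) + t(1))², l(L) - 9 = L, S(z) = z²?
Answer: 2*√(92 + √139) ≈ 20.375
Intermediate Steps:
t(x) = 2*x
l(L) = 9 + L
v(h) = 4 + (2 + √(4 + h))² (v(h) = 4 + (√(h + 2²) + 2*1)² = 4 + (√(h + 4) + 2)² = 4 + (√(4 + h) + 2)² = 4 + (2 + √(4 + h))²)
√(l(212) + v(135)) = √((9 + 212) + (4 + (2 + √(4 + 135))²)) = √(221 + (4 + (2 + √139)²)) = √(225 + (2 + √139)²)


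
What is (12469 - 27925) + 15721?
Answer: 265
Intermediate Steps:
(12469 - 27925) + 15721 = -15456 + 15721 = 265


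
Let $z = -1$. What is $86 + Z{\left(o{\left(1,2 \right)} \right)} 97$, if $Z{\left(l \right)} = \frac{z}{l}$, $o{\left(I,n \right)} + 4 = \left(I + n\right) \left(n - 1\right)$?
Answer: $183$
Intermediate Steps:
$o{\left(I,n \right)} = -4 + \left(-1 + n\right) \left(I + n\right)$ ($o{\left(I,n \right)} = -4 + \left(I + n\right) \left(n - 1\right) = -4 + \left(I + n\right) \left(-1 + n\right) = -4 + \left(-1 + n\right) \left(I + n\right)$)
$Z{\left(l \right)} = - \frac{1}{l}$
$86 + Z{\left(o{\left(1,2 \right)} \right)} 97 = 86 + - \frac{1}{-4 + 2^{2} - 1 - 2 + 1 \cdot 2} \cdot 97 = 86 + - \frac{1}{-4 + 4 - 1 - 2 + 2} \cdot 97 = 86 + - \frac{1}{-1} \cdot 97 = 86 + \left(-1\right) \left(-1\right) 97 = 86 + 1 \cdot 97 = 86 + 97 = 183$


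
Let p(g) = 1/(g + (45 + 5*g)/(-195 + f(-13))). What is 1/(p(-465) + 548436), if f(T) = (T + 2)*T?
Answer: 5475/3002687087 ≈ 1.8234e-6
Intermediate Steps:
f(T) = T*(2 + T) (f(T) = (2 + T)*T = T*(2 + T))
p(g) = 1/(-45/52 + 47*g/52) (p(g) = 1/(g + (45 + 5*g)/(-195 - 13*(2 - 13))) = 1/(g + (45 + 5*g)/(-195 - 13*(-11))) = 1/(g + (45 + 5*g)/(-195 + 143)) = 1/(g + (45 + 5*g)/(-52)) = 1/(g + (45 + 5*g)*(-1/52)) = 1/(g + (-45/52 - 5*g/52)) = 1/(-45/52 + 47*g/52))
1/(p(-465) + 548436) = 1/(52/(-45 + 47*(-465)) + 548436) = 1/(52/(-45 - 21855) + 548436) = 1/(52/(-21900) + 548436) = 1/(52*(-1/21900) + 548436) = 1/(-13/5475 + 548436) = 1/(3002687087/5475) = 5475/3002687087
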